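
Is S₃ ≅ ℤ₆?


Comparing S₃ and ℤ₆:
S₃ is non-abelian, ℤ₆ is abelian

No, S₃ ≇ ℤ₆


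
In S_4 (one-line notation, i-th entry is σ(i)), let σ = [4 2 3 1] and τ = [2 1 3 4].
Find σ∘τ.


σ∘τ: apply τ first, then σ
1 →τ 2 →σ 2
2 →τ 1 →σ 4
3 →τ 3 →σ 3
4 →τ 4 →σ 1

σ∘τ = [2 4 3 1]


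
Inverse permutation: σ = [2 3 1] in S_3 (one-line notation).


To find σ⁻¹, swap domain and range:
σ(1) = 2 → σ⁻¹(2) = 1
σ(2) = 3 → σ⁻¹(3) = 2
σ(3) = 1 → σ⁻¹(1) = 3

σ⁻¹ = [3 1 2]


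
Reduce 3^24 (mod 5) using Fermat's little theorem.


Fermat's little theorem: if p is prime and gcd(a,p)=1, then a^(p-1) ≡ 1 (mod p)
p = 5 is prime, gcd(3,5) = 1
Reduce exponent: 24 mod 4 = 0
So 3^24 ≡ 3^0 (mod 5)
3^0 = 1

3^24 ≡ 1 (mod 5)


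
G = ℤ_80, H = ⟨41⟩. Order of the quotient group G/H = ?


|⟨41⟩| = n / gcd(41, 80) = 80 / 1 = 80
H is normal (ℤ_80 is abelian).
|G/H| = |G| / |H| = 80 / 80 = 1

|G/H| = 1


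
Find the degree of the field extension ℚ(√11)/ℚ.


√11 has minimal polynomial x² - 11 (irreducible over ℚ since 11 is squarefree)

[ℚ(√11)/ℚ] = 2


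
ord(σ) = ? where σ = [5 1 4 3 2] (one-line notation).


Cycle decomposition: (1 5 2) (3 4)
Cycle lengths: 3, 2
Order = lcm(3, 2) = 6

ord(σ) = 6


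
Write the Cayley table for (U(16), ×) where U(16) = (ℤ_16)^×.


Elements: {1, 3, 5, 7, 9, 11, 13, 15}
Operation: multiplication mod 16
Entry (a, b) = (a × b) mod 16

Cayley table:
   |  1 |  3 |  5 |  7 |  9 | 11 | 13 | 15
 1 |  1 |  3 |  5 |  7 |  9 | 11 | 13 | 15
 3 |  3 |  9 | 15 |  5 | 11 |  1 |  7 | 13
 5 |  5 | 15 |  9 |  3 | 13 |  7 |  1 | 11
 7 |  7 |  5 |  3 |  1 | 15 | 13 | 11 |  9
 9 |  9 | 11 | 13 | 15 |  1 |  3 |  5 |  7
11 | 11 |  1 |  7 | 13 |  3 |  9 | 15 |  5
13 | 13 |  7 |  1 | 11 |  5 | 15 |  9 |  3
15 | 15 | 13 | 11 |  9 |  7 |  5 |  3 |  1


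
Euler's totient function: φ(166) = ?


Factor n: 166 = 2 × 83
φ(n) = n · ∏(1 - 1/p) over distinct primes p | n
φ(166) = 166 · (1 - 1/2) · (1 - 1/83) = 82

φ(166) = 82


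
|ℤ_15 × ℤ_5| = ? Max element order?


|ℤ_15 × ℤ_5| = 15 × 5 = 75
Max element order = lcm(15,5) = 15
Cyclic? No (gcd=5)

|ℤ_15×ℤ_5| = 75, max element order = 15


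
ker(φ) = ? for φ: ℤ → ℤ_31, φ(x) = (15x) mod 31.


Kernel = preimage of identity
ker(φ) = {x ∈ ℤ : 15x ≡ 0 (mod 31)}. gcd(15,31) = 1, so 15x ≡ 0 (mod 31) ⟺ x ≡ 0 (mod 31/1 = 31). Hence ker(φ) = 31ℤ

ker(φ) = 31ℤ


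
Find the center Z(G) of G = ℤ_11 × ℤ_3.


Z(G) = {g ∈ G | gx = xg for all x ∈ G}
Direct product of abelian groups is abelian, so Z(G) = G

Z(ℤ_11 × ℤ_3) = ℤ_11 × ℤ_3


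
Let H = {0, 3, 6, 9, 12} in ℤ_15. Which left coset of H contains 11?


11 + H = {11 + h (mod 15) : h ∈ H}
11+0=11, 11+3=14, 11+6=2, 11+9=5, 11+12=8
11 + H = {2, 5, 8, 11, 14} = 2 + H

11 + H = {2, 5, 8, 11, 14}


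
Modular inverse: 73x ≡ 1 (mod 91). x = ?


Use the extended Euclidean algorithm to write 1 = 73·s + 91·t; then s mod 91 is the inverse.
Euclidean algorithm:
  73 = 0·91 + 73
  91 = 1·73 + 18
  73 = 4·18 + 1
  18 = 18·1 + 0
gcd(73,91) = 1
Back-substitution gives: 73·(5) + 91·(-4) = 1
So 73⁻¹ ≡ 5 ≡ 5 (mod 91)
Check: 73 × 5 = 365 ≡ 1 (mod 91) ✓

73⁻¹ ≡ 5 (mod 91)


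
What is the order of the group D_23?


|D_n| = 2n (n rotations and n reflections)
|D_23| = 2×23 = 46

|D_23| = 46


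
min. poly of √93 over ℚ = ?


√93 satisfies x² - 93 = 0, irreducible over ℚ since 93 is squarefree

Minimal polynomial: x² - 93


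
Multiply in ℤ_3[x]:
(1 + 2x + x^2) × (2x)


Expand and collect like terms; reduce coefficients mod 3:
x^0: 1·0 = 0 ≡ 0 (mod 3)
x^1: 1·2 + 2·0 = 2 ≡ 2 (mod 3)
x^2: 2·2 + 1·0 = 4 ≡ 1 (mod 3)
x^3: 1·2 = 2 ≡ 2 (mod 3)
Result: 2x + x^2 + 2x^3

f · g = 2x + x^2 + 2x^3


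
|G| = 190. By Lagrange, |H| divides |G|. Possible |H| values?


Lagrange's theorem: |H| divides |G|
|G| = 190
Divisors of 190: 1, 2, 5, 10, 19, 38, 95, 190

Possible subgroup orders: {1, 2, 5, 10, 19, 38, 95, 190}


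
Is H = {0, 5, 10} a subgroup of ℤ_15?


Subgroup test for H = {0, 5, 10} in (ℤ_15, +):
(1) 0 ∈ H? Yes
(2) Closure: for all a,b ∈ H, (a+b) mod 15 ∈ H? Yes
(3) Inverses: for all a ∈ H, -a mod 15 ∈ H? Yes

Yes, H is a subgroup of ℤ_15


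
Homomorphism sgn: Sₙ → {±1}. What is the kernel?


Kernel = preimage of identity
ker(sgn) = even permutations = Aₙ

ker(sgn) = Aₙ


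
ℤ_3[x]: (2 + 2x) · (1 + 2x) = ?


Expand and collect like terms; reduce coefficients mod 3:
x^0: 2·1 = 2 ≡ 2 (mod 3)
x^1: 2·2 + 2·1 = 6 ≡ 0 (mod 3)
x^2: 2·2 = 4 ≡ 1 (mod 3)
Result: 2 + x^2

f · g = 2 + x^2


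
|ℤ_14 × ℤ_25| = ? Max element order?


|ℤ_14 × ℤ_25| = 14 × 25 = 350
Max element order = lcm(14,25) = 350
Cyclic? Yes (gcd=1)

|ℤ_14×ℤ_25| = 350, max element order = 350


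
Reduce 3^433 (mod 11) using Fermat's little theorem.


Fermat's little theorem: if p is prime and gcd(a,p)=1, then a^(p-1) ≡ 1 (mod p)
p = 11 is prime, gcd(3,11) = 1
Reduce exponent: 433 mod 10 = 3
So 3^433 ≡ 3^3 (mod 11)
3^3 mod 11 = 5

3^433 ≡ 5 (mod 11)


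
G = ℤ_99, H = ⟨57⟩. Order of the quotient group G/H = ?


|⟨57⟩| = n / gcd(57, 99) = 99 / 3 = 33
H is normal (ℤ_99 is abelian).
|G/H| = |G| / |H| = 99 / 33 = 3

|G/H| = 3


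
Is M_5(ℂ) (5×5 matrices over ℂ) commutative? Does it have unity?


Matrix multiplication is non-commutative for n ≥ 2; the identity matrix I is the unity; singular matrices give zero divisors, so not an integral domain
Commutative: No
Integral domain: No
Has unity: Yes

M_5(ℂ) (5×5 matrices over ℂ): Commutative=No, Unity=Yes


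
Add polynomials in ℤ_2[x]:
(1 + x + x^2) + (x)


Add coefficients mod 2:
x^0: 1 + 0 = 1 (mod 2)
x^1: 1 + 1 = 0 (mod 2)
x^2: 1 + 0 = 1 (mod 2)
Result: 1 + x^2

f + g = 1 + x^2


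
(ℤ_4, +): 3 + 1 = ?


Operation: addition mod 4
3 + 1 = (a + b) mod 4 with a = 3, b = 1

3 + 1 = 0


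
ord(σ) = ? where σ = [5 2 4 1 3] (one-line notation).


Cycle decomposition: (1 5 3 4)
Cycle lengths: 4
Order = lcm(4) = 4

ord(σ) = 4


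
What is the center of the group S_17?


Z(G) = {g ∈ G | gx = xg for all x ∈ G}
S_n is non-abelian for n ≥ 3; Z(S_17) is trivial

Z(S_17) = {e}


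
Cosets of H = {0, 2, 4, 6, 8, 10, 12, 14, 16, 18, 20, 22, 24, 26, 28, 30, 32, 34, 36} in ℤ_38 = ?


H = {0, 2, 4, 6, 8, 10, 12, 14, 16, 18, 20, 22, 24, 26, 28, 30, 32, 34, 36}, |H| = 19
Number of cosets = |G|/|H| = 38/19 = 2
0 + H = {0, 2, 4, 6, 8, 10, 12, 14, 16, 18, 20, 22, 24, 26, 28, 30, 32, 34, 36}
1 + H = {1, 3, 5, 7, 9, 11, 13, 15, 17, 19, 21, 23, 25, 27, 29, 31, 33, 35, 37}

Cosets: 0+H={0,2,4,6,8,10,12,14,16,18,20,22,24,26,28,30,32,34,36}; 1+H={1,3,5,7,9,11,13,15,17,19,21,23,25,27,29,31,33,35,37}


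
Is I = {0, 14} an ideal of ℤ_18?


Check ideal conditions for I = {0, 14} in ℤ_18:
(1) I is an additive subgroup? No
(2) For r ∈ ℤ_18 and a ∈ I: r·a ∈ I? No  [counterexample: r=2, a=14, r·a mod 18 = 10 ∉ I]

No, I is not an ideal of ℤ_18


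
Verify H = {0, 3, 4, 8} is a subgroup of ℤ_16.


Subgroup test for H = {0, 3, 4, 8} in (ℤ_16, +):
(1) 0 ∈ H? Yes
(2) Closure: for all a,b ∈ H, (a+b) mod 16 ∈ H? No  [counterexample: 3 + 3 = 6 ∉ H]
(3) Inverses: for all a ∈ H, -a mod 16 ∈ H? No

No, H is not a subgroup of ℤ_16


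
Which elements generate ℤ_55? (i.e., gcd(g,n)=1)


g generates ℤ_n iff gcd(g,n) = 1
Prime factors of 55: 5, 11
Generators are g ∈ {1,...,54} not divisible by any of these primes.
Generators: {1, 2, 3, 4, 6, 7, 8, 9, 12, 13, 14, 16, 17, 18, 19, 21, 23, 24, 26, 27, 28, 29, 31, 32, 34, 36, 37, 38, 39, 41, 42, 43, 46, 47, 48, 49, 51, 52, 53, 54}
Number of generators = φ(55) = 40

Generators of ℤ_55 = {1, 2, 3, 4, 6, 7, 8, 9, 12, 13, 14, 16, 17, 18, 19, 21, 23, 24, 26, 27, 28, 29, 31, 32, 34, 36, 37, 38, 39, 41, 42, 43, 46, 47, 48, 49, 51, 52, 53, 54}


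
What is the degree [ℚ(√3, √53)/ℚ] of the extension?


[ℚ(√3,√53):ℚ] = [ℚ(√3,√53):ℚ(√3)]·[ℚ(√3):ℚ] = 2·2 = 4

[ℚ(√3, √53)/ℚ] = 4


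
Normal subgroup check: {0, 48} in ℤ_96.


H = {0, 48} in ℤ_96
ℤ_96 is abelian; every subgroup of an abelian group is normal

Yes, normal subgroup


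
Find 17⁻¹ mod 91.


Use the extended Euclidean algorithm to write 1 = 17·s + 91·t; then s mod 91 is the inverse.
Euclidean algorithm:
  17 = 0·91 + 17
  91 = 5·17 + 6
  17 = 2·6 + 5
  6 = 1·5 + 1
  5 = 5·1 + 0
gcd(17,91) = 1
Back-substitution gives: 17·(-16) + 91·(3) = 1
So 17⁻¹ ≡ -16 ≡ 75 (mod 91)
Check: 17 × 75 = 1275 ≡ 1 (mod 91) ✓

17⁻¹ ≡ 75 (mod 91)


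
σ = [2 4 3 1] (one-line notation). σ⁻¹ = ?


To find σ⁻¹, swap domain and range:
σ(1) = 2 → σ⁻¹(2) = 1
σ(2) = 4 → σ⁻¹(4) = 2
σ(3) = 3 → σ⁻¹(3) = 3
σ(4) = 1 → σ⁻¹(1) = 4

σ⁻¹ = [4 1 3 2]


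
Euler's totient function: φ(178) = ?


Factor n: 178 = 2 × 89
φ(n) = n · ∏(1 - 1/p) over distinct primes p | n
φ(178) = 178 · (1 - 1/2) · (1 - 1/89) = 88

φ(178) = 88


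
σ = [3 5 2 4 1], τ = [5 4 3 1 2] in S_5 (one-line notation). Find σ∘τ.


σ∘τ: apply τ first, then σ
1 →τ 5 →σ 1
2 →τ 4 →σ 4
3 →τ 3 →σ 2
4 →τ 1 →σ 3
5 →τ 2 →σ 5

σ∘τ = [1 4 2 3 5]


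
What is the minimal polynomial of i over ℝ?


i satisfies x² + 1 = 0, irreducible over ℝ

Minimal polynomial: x² + 1


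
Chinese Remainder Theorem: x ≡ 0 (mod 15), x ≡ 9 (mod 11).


m₁ = 15, m₂ = 11, gcd = 1, so CRT applies. M = m₁·m₂ = 165
Let M₁ = M/m₁ = 11, M₂ = M/m₂ = 15
Find y₁ ≡ M₁⁻¹ (mod m₁): 11⁻¹ ≡ 11 (mod 15)
Find y₂ ≡ M₂⁻¹ (mod m₂): 15⁻¹ ≡ 3 (mod 11)
x = a₁·M₁·y₁ + a₂·M₂·y₂ = 0·11·11 + 9·15·3 = 405
Reduce mod 165: x ≡ 75
Check: 75 mod 15 = 0 ✓, 75 mod 11 = 9 ✓

x ≡ 75 (mod 165)


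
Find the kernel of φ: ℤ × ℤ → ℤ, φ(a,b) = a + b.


Kernel = preimage of identity
ker(φ) = {(a,b) ∈ ℤ² | a+b = 0} = {(a,-a) | a ∈ ℤ}

ker(φ) = {(a,-a) | a ∈ ℤ}


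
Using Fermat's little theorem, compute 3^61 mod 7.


Fermat's little theorem: if p is prime and gcd(a,p)=1, then a^(p-1) ≡ 1 (mod p)
p = 7 is prime, gcd(3,7) = 1
Reduce exponent: 61 mod 6 = 1
So 3^61 ≡ 3^1 (mod 7)
3^1 mod 7 = 3

3^61 ≡ 3 (mod 7)


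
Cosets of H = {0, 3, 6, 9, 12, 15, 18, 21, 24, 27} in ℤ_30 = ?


H = {0, 3, 6, 9, 12, 15, 18, 21, 24, 27}, |H| = 10
Number of cosets = |G|/|H| = 30/10 = 3
0 + H = {0, 3, 6, 9, 12, 15, 18, 21, 24, 27}
1 + H = {1, 4, 7, 10, 13, 16, 19, 22, 25, 28}
2 + H = {2, 5, 8, 11, 14, 17, 20, 23, 26, 29}

Cosets: 0+H={0,3,6,9,12,15,18,21,24,27}; 1+H={1,4,7,10,13,16,19,22,25,28}; 2+H={2,5,8,11,14,17,20,23,26,29}


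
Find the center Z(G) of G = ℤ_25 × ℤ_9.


Z(G) = {g ∈ G | gx = xg for all x ∈ G}
Direct product of abelian groups is abelian, so Z(G) = G

Z(ℤ_25 × ℤ_9) = ℤ_25 × ℤ_9


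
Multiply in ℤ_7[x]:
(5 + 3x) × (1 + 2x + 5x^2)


Expand and collect like terms; reduce coefficients mod 7:
x^0: 5·1 = 5 ≡ 5 (mod 7)
x^1: 5·2 + 3·1 = 13 ≡ 6 (mod 7)
x^2: 5·5 + 3·2 = 31 ≡ 3 (mod 7)
x^3: 3·5 = 15 ≡ 1 (mod 7)
Result: 5 + 6x + 3x^2 + x^3

f · g = 5 + 6x + 3x^2 + x^3


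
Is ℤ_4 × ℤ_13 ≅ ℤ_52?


Comparing ℤ_4 × ℤ_13 and ℤ_52:
gcd(4,13) = 1, so ℤ_4 × ℤ_13 ≅ ℤ_52 (CRT)

Yes, ℤ_4 × ℤ_13 ≅ ℤ_52


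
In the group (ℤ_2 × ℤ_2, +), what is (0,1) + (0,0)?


Operation: componentwise addition mod (2, 2)
(0,1) + (0,0) = ((a₁+b₁) mod 2, (a₂+b₂) mod 2) with a = (0,1), b = (0,0)

(0,1) + (0,0) = (0,1)


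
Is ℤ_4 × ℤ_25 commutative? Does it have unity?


Direct product ring; commutative with unity (1,1); but (1,0)·(0,1) = (0,0) gives zero divisors, so not an integral domain
Commutative: Yes
Integral domain: No
Has unity: Yes

ℤ_4 × ℤ_25: Commutative=Yes, Unity=Yes


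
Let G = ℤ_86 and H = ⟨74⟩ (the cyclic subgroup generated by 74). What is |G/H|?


|⟨74⟩| = n / gcd(74, 86) = 86 / 2 = 43
H is normal (ℤ_86 is abelian).
|G/H| = |G| / |H| = 86 / 43 = 2

|G/H| = 2


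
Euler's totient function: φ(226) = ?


Factor n: 226 = 2 × 113
φ(n) = n · ∏(1 - 1/p) over distinct primes p | n
φ(226) = 226 · (1 - 1/2) · (1 - 1/113) = 112

φ(226) = 112


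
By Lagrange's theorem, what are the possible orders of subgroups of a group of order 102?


Lagrange's theorem: |H| divides |G|
|G| = 102
Divisors of 102: 1, 2, 3, 6, 17, 34, 51, 102

Possible subgroup orders: {1, 2, 3, 6, 17, 34, 51, 102}


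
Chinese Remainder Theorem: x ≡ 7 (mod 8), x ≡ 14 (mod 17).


m₁ = 8, m₂ = 17, gcd = 1, so CRT applies. M = m₁·m₂ = 136
Let M₁ = M/m₁ = 17, M₂ = M/m₂ = 8
Find y₁ ≡ M₁⁻¹ (mod m₁): 17⁻¹ ≡ 1 (mod 8)
Find y₂ ≡ M₂⁻¹ (mod m₂): 8⁻¹ ≡ 15 (mod 17)
x = a₁·M₁·y₁ + a₂·M₂·y₂ = 7·17·1 + 14·8·15 = 1799
Reduce mod 136: x ≡ 31
Check: 31 mod 8 = 7 ✓, 31 mod 17 = 14 ✓

x ≡ 31 (mod 136)


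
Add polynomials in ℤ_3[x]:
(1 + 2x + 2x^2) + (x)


Add coefficients mod 3:
x^0: 1 + 0 = 1 (mod 3)
x^1: 2 + 1 = 0 (mod 3)
x^2: 2 + 0 = 2 (mod 3)
Result: 1 + 2x^2

f + g = 1 + 2x^2


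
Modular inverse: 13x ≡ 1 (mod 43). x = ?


Use the extended Euclidean algorithm to write 1 = 13·s + 43·t; then s mod 43 is the inverse.
Euclidean algorithm:
  13 = 0·43 + 13
  43 = 3·13 + 4
  13 = 3·4 + 1
  4 = 4·1 + 0
gcd(13,43) = 1
Back-substitution gives: 13·(10) + 43·(-3) = 1
So 13⁻¹ ≡ 10 ≡ 10 (mod 43)
Check: 13 × 10 = 130 ≡ 1 (mod 43) ✓

13⁻¹ ≡ 10 (mod 43)


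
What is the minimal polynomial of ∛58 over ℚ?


∛58 satisfies x³ - 58 = 0, irreducible over ℚ (no rational root; 58 is not a perfect cube)

Minimal polynomial: x³ - 58


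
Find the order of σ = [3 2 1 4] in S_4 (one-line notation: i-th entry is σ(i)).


Cycle decomposition: (1 3)
Cycle lengths: 2
Order = lcm(2) = 2

ord(σ) = 2


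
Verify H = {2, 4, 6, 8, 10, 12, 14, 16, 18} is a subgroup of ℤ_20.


Subgroup test for H = {2, 4, 6, 8, 10, 12, 14, 16, 18} in (ℤ_20, +):
(1) 0 ∈ H? No
(2) Closure: for all a,b ∈ H, (a+b) mod 20 ∈ H? No  [counterexample: 2 + 18 = 0 ∉ H]
(3) Inverses: for all a ∈ H, -a mod 20 ∈ H? Yes

No, H is not a subgroup of ℤ_20


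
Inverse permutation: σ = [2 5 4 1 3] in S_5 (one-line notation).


To find σ⁻¹, swap domain and range:
σ(1) = 2 → σ⁻¹(2) = 1
σ(2) = 5 → σ⁻¹(5) = 2
σ(3) = 4 → σ⁻¹(4) = 3
σ(4) = 1 → σ⁻¹(1) = 4
σ(5) = 3 → σ⁻¹(3) = 5

σ⁻¹ = [4 1 5 3 2]


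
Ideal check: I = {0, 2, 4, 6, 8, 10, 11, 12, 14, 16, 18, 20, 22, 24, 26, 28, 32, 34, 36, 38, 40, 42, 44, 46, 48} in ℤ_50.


Check ideal conditions for I = {0, 2, 4, 6, 8, 10, 11, 12, 14, 16, 18, 20, 22, 24, 26, 28, 32, 34, 36, 38, 40, 42, 44, 46, 48} in ℤ_50:
(1) I is an additive subgroup? No
(2) For r ∈ ℤ_50 and a ∈ I: r·a ∈ I? No  [counterexample: r=2, a=40, r·a mod 50 = 30 ∉ I]

No, I is not an ideal of ℤ_50


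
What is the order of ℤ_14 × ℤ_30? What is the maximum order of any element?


|ℤ_14 × ℤ_30| = 14 × 30 = 420
Max element order = lcm(14,30) = 210
Cyclic? No (gcd=2)

|ℤ_14×ℤ_30| = 420, max element order = 210


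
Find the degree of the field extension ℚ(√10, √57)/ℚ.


[ℚ(√10,√57):ℚ] = [ℚ(√10,√57):ℚ(√10)]·[ℚ(√10):ℚ] = 2·2 = 4

[ℚ(√10, √57)/ℚ] = 4


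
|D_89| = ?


|D_n| = 2n (n rotations and n reflections)
|D_89| = 2×89 = 178

|D_89| = 178


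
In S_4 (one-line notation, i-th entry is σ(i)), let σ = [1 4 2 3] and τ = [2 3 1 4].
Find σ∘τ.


σ∘τ: apply τ first, then σ
1 →τ 2 →σ 4
2 →τ 3 →σ 2
3 →τ 1 →σ 1
4 →τ 4 →σ 3

σ∘τ = [4 2 1 3]


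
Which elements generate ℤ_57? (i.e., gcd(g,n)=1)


g generates ℤ_n iff gcd(g,n) = 1
Prime factors of 57: 3, 19
Generators are g ∈ {1,...,56} not divisible by any of these primes.
Generators: {1, 2, 4, 5, 7, 8, 10, 11, 13, 14, 16, 17, 20, 22, 23, 25, 26, 28, 29, 31, 32, 34, 35, 37, 40, 41, 43, 44, 46, 47, 49, 50, 52, 53, 55, 56}
Number of generators = φ(57) = 36

Generators of ℤ_57 = {1, 2, 4, 5, 7, 8, 10, 11, 13, 14, 16, 17, 20, 22, 23, 25, 26, 28, 29, 31, 32, 34, 35, 37, 40, 41, 43, 44, 46, 47, 49, 50, 52, 53, 55, 56}


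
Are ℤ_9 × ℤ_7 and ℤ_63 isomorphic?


Comparing ℤ_9 × ℤ_7 and ℤ_63:
gcd(9,7) = 1, so ℤ_9 × ℤ_7 ≅ ℤ_63 (CRT)

Yes, ℤ_9 × ℤ_7 ≅ ℤ_63


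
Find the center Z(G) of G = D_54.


Z(G) = {g ∈ G | gx = xg for all x ∈ G}
For even n, Z(D_n) = {e, r^(n/2)}: the 180° rotation r^27 commutes with every reflection and rotation

Z(D_54) = {e, r^27}


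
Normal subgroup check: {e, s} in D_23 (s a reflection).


H = {e, s} in D_23 (s a reflection)
r·s·r⁻¹ = sr⁻² ≠ s for n ≥ 3, so {e, s} is not closed under conjugation

No, not a normal subgroup


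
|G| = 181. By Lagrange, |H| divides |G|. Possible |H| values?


Lagrange's theorem: |H| divides |G|
|G| = 181
Divisors of 181: 1, 181

Possible subgroup orders: {1, 181}


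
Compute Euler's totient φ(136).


Factor n: 136 = 2^3 × 17
φ(n) = n · ∏(1 - 1/p) over distinct primes p | n
φ(136) = 136 · (1 - 1/2) · (1 - 1/17) = 64

φ(136) = 64


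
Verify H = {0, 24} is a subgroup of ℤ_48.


Subgroup test for H = {0, 24} in (ℤ_48, +):
(1) 0 ∈ H? Yes
(2) Closure: for all a,b ∈ H, (a+b) mod 48 ∈ H? Yes
(3) Inverses: for all a ∈ H, -a mod 48 ∈ H? Yes

Yes, H is a subgroup of ℤ_48


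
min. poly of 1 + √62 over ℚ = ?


Let α = 1 + √62. Then α - 1 = √62, so (α - 1)² = 62, giving α² - 2α - 61 = 0. Degree 2 and α ∉ ℚ, so this is the minimal polynomial.

Minimal polynomial: x² - 2x - 61


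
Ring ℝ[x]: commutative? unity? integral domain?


Polynomial ring over ℝ (an integral domain) is a commutative integral domain with unity 1
Commutative: Yes
Integral domain: Yes
Has unity: Yes

ℝ[x]: Commutative=Yes, Unity=Yes


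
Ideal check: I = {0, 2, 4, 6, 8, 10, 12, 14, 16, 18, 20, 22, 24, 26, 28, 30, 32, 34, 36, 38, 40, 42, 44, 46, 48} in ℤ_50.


Check ideal conditions for I = {0, 2, 4, 6, 8, 10, 12, 14, 16, 18, 20, 22, 24, 26, 28, 30, 32, 34, 36, 38, 40, 42, 44, 46, 48} in ℤ_50:
(1) I is an additive subgroup? Yes
(2) For r ∈ ℤ_50 and a ∈ I: r·a ∈ I? Yes

Yes, I is an ideal of ℤ_50


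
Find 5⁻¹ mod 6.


Use the extended Euclidean algorithm to write 1 = 5·s + 6·t; then s mod 6 is the inverse.
Euclidean algorithm:
  5 = 0·6 + 5
  6 = 1·5 + 1
  5 = 5·1 + 0
gcd(5,6) = 1
Back-substitution gives: 5·(-1) + 6·(1) = 1
So 5⁻¹ ≡ -1 ≡ 5 (mod 6)
Check: 5 × 5 = 25 ≡ 1 (mod 6) ✓

5⁻¹ ≡ 5 (mod 6)


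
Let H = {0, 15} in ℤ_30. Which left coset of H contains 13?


13 + H = {13 + h (mod 30) : h ∈ H}
13+0=13, 13+15=28

13 + H = {13, 28}


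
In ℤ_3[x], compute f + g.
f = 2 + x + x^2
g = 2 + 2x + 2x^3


Add coefficients mod 3:
x^0: 2 + 2 = 1 (mod 3)
x^1: 1 + 2 = 0 (mod 3)
x^2: 1 + 0 = 1 (mod 3)
x^3: 0 + 2 = 2 (mod 3)
Result: 1 + x^2 + 2x^3

f + g = 1 + x^2 + 2x^3


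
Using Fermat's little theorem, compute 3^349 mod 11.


Fermat's little theorem: if p is prime and gcd(a,p)=1, then a^(p-1) ≡ 1 (mod p)
p = 11 is prime, gcd(3,11) = 1
Reduce exponent: 349 mod 10 = 9
So 3^349 ≡ 3^9 (mod 11)
3^9 mod 11 = 4

3^349 ≡ 4 (mod 11)


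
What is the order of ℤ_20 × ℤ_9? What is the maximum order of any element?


|ℤ_20 × ℤ_9| = 20 × 9 = 180
Max element order = lcm(20,9) = 180
Cyclic? Yes (gcd=1)

|ℤ_20×ℤ_9| = 180, max element order = 180


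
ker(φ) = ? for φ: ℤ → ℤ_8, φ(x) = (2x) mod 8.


Kernel = preimage of identity
ker(φ) = {x ∈ ℤ : 2x ≡ 0 (mod 8)}. gcd(2,8) = 2, so 2x ≡ 0 (mod 8) ⟺ x ≡ 0 (mod 8/2 = 4). Hence ker(φ) = 4ℤ

ker(φ) = 4ℤ


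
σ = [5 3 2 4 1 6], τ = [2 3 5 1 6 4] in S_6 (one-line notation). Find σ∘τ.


σ∘τ: apply τ first, then σ
1 →τ 2 →σ 3
2 →τ 3 →σ 2
3 →τ 5 →σ 1
4 →τ 1 →σ 5
5 →τ 6 →σ 6
6 →τ 4 →σ 4

σ∘τ = [3 2 1 5 6 4]


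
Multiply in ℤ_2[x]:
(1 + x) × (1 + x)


Expand and collect like terms; reduce coefficients mod 2:
x^0: 1·1 = 1 ≡ 1 (mod 2)
x^1: 1·1 + 1·1 = 2 ≡ 0 (mod 2)
x^2: 1·1 = 1 ≡ 1 (mod 2)
Result: 1 + x^2

f · g = 1 + x^2


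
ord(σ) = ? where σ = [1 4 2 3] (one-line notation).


Cycle decomposition: (2 4 3)
Cycle lengths: 3
Order = lcm(3) = 3

ord(σ) = 3


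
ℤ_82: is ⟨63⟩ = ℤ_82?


g generates ℤ_n iff gcd(g, n) = 1
gcd(63, 82) = 1
Since gcd = 1, 63 is a generator.

Yes, 63 generates ℤ_82


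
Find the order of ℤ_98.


ℤ_n has n elements.

|ℤ_98| = 98


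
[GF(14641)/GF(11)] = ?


GF(14641) = GF(11^4), so the extension degree is 4

[GF(14641)/GF(11)] = 4


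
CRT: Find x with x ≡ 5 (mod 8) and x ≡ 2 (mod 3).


m₁ = 8, m₂ = 3, gcd = 1, so CRT applies. M = m₁·m₂ = 24
Let M₁ = M/m₁ = 3, M₂ = M/m₂ = 8
Find y₁ ≡ M₁⁻¹ (mod m₁): 3⁻¹ ≡ 3 (mod 8)
Find y₂ ≡ M₂⁻¹ (mod m₂): 8⁻¹ ≡ 2 (mod 3)
x = a₁·M₁·y₁ + a₂·M₂·y₂ = 5·3·3 + 2·8·2 = 77
Reduce mod 24: x ≡ 5
Check: 5 mod 8 = 5 ✓, 5 mod 3 = 2 ✓

x ≡ 5 (mod 24)


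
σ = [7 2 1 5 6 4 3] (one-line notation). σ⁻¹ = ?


To find σ⁻¹, swap domain and range:
σ(1) = 7 → σ⁻¹(7) = 1
σ(2) = 2 → σ⁻¹(2) = 2
σ(3) = 1 → σ⁻¹(1) = 3
σ(4) = 5 → σ⁻¹(5) = 4
σ(5) = 6 → σ⁻¹(6) = 5
σ(6) = 4 → σ⁻¹(4) = 6
σ(7) = 3 → σ⁻¹(3) = 7

σ⁻¹ = [3 2 7 6 4 5 1]


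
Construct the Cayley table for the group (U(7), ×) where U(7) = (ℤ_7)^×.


Elements: {1, 2, 3, 4, 5, 6}
Operation: multiplication mod 7
Entry (a, b) = (a × b) mod 7

Cayley table:
  | 1 | 2 | 3 | 4 | 5 | 6
1 | 1 | 2 | 3 | 4 | 5 | 6
2 | 2 | 4 | 6 | 1 | 3 | 5
3 | 3 | 6 | 2 | 5 | 1 | 4
4 | 4 | 1 | 5 | 2 | 6 | 3
5 | 5 | 3 | 1 | 6 | 4 | 2
6 | 6 | 5 | 4 | 3 | 2 | 1


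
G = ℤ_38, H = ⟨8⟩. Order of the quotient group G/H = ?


|⟨8⟩| = n / gcd(8, 38) = 38 / 2 = 19
H is normal (ℤ_38 is abelian).
|G/H| = |G| / |H| = 38 / 19 = 2

|G/H| = 2


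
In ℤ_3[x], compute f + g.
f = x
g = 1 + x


Add coefficients mod 3:
x^0: 0 + 1 = 1 (mod 3)
x^1: 1 + 1 = 2 (mod 3)
Result: 1 + 2x

f + g = 1 + 2x


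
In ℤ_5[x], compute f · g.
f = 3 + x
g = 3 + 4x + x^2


Expand and collect like terms; reduce coefficients mod 5:
x^0: 3·3 = 9 ≡ 4 (mod 5)
x^1: 3·4 + 1·3 = 15 ≡ 0 (mod 5)
x^2: 3·1 + 1·4 = 7 ≡ 2 (mod 5)
x^3: 1·1 = 1 ≡ 1 (mod 5)
Result: 4 + 2x^2 + x^3

f · g = 4 + 2x^2 + x^3


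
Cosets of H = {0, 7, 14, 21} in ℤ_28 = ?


H = {0, 7, 14, 21}, |H| = 4
Number of cosets = |G|/|H| = 28/4 = 7
0 + H = {0, 7, 14, 21}
1 + H = {1, 8, 15, 22}
2 + H = {2, 9, 16, 23}
3 + H = {3, 10, 17, 24}
4 + H = {4, 11, 18, 25}
5 + H = {5, 12, 19, 26}
6 + H = {6, 13, 20, 27}

Cosets: 0+H={0,7,14,21}; 1+H={1,8,15,22}; 2+H={2,9,16,23}; 3+H={3,10,17,24}; 4+H={4,11,18,25}; 5+H={5,12,19,26}; 6+H={6,13,20,27}


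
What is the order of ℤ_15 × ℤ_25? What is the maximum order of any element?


|ℤ_15 × ℤ_25| = 15 × 25 = 375
Max element order = lcm(15,25) = 75
Cyclic? No (gcd=5)

|ℤ_15×ℤ_25| = 375, max element order = 75


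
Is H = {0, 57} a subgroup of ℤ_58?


Subgroup test for H = {0, 57} in (ℤ_58, +):
(1) 0 ∈ H? Yes
(2) Closure: for all a,b ∈ H, (a+b) mod 58 ∈ H? No  [counterexample: 57 + 57 = 56 ∉ H]
(3) Inverses: for all a ∈ H, -a mod 58 ∈ H? No

No, H is not a subgroup of ℤ_58


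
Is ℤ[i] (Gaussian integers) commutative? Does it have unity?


ℤ[i] is a commutative integral domain with unity 1 (in fact a Euclidean domain)
Commutative: Yes
Integral domain: Yes
Has unity: Yes

ℤ[i] (Gaussian integers): Commutative=Yes, Unity=Yes


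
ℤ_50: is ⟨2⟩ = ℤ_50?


g generates ℤ_n iff gcd(g, n) = 1
gcd(2, 50) = 2
Since gcd = 2 ≠ 1, ⟨2⟩ has order 25 < 50, so 2 is not a generator.

No, 2 does not generate ℤ_50


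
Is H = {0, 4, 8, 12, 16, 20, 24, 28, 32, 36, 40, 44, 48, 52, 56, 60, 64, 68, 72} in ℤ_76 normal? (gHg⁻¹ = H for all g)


H = {0, 4, 8, 12, 16, 20, 24, 28, 32, 36, 40, 44, 48, 52, 56, 60, 64, 68, 72} in ℤ_76
ℤ_76 is abelian; every subgroup of an abelian group is normal

Yes, normal subgroup


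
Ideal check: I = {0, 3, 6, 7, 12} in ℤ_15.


Check ideal conditions for I = {0, 3, 6, 7, 12} in ℤ_15:
(1) I is an additive subgroup? No
(2) For r ∈ ℤ_15 and a ∈ I: r·a ∈ I? No  [counterexample: r=2, a=7, r·a mod 15 = 14 ∉ I]

No, I is not an ideal of ℤ_15


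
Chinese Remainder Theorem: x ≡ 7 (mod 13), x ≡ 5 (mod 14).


m₁ = 13, m₂ = 14, gcd = 1, so CRT applies. M = m₁·m₂ = 182
Let M₁ = M/m₁ = 14, M₂ = M/m₂ = 13
Find y₁ ≡ M₁⁻¹ (mod m₁): 14⁻¹ ≡ 1 (mod 13)
Find y₂ ≡ M₂⁻¹ (mod m₂): 13⁻¹ ≡ 13 (mod 14)
x = a₁·M₁·y₁ + a₂·M₂·y₂ = 7·14·1 + 5·13·13 = 943
Reduce mod 182: x ≡ 33
Check: 33 mod 13 = 7 ✓, 33 mod 14 = 5 ✓

x ≡ 33 (mod 182)


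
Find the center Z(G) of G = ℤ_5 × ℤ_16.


Z(G) = {g ∈ G | gx = xg for all x ∈ G}
Direct product of abelian groups is abelian, so Z(G) = G

Z(ℤ_5 × ℤ_16) = ℤ_5 × ℤ_16


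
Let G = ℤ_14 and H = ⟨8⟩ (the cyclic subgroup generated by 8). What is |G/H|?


|⟨8⟩| = n / gcd(8, 14) = 14 / 2 = 7
H is normal (ℤ_14 is abelian).
|G/H| = |G| / |H| = 14 / 7 = 2

|G/H| = 2


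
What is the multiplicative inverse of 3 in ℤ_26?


Use the extended Euclidean algorithm to write 1 = 3·s + 26·t; then s mod 26 is the inverse.
Euclidean algorithm:
  3 = 0·26 + 3
  26 = 8·3 + 2
  3 = 1·2 + 1
  2 = 2·1 + 0
gcd(3,26) = 1
Back-substitution gives: 3·(9) + 26·(-1) = 1
So 3⁻¹ ≡ 9 ≡ 9 (mod 26)
Check: 3 × 9 = 27 ≡ 1 (mod 26) ✓

3⁻¹ ≡ 9 (mod 26)


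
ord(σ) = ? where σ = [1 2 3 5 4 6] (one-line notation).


Cycle decomposition: (4 5)
Cycle lengths: 2
Order = lcm(2) = 2

ord(σ) = 2


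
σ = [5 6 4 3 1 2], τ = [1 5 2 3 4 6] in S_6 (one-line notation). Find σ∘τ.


σ∘τ: apply τ first, then σ
1 →τ 1 →σ 5
2 →τ 5 →σ 1
3 →τ 2 →σ 6
4 →τ 3 →σ 4
5 →τ 4 →σ 3
6 →τ 6 →σ 2

σ∘τ = [5 1 6 4 3 2]


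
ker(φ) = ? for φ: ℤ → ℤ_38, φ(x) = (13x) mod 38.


Kernel = preimage of identity
ker(φ) = {x ∈ ℤ : 13x ≡ 0 (mod 38)}. gcd(13,38) = 1, so 13x ≡ 0 (mod 38) ⟺ x ≡ 0 (mod 38/1 = 38). Hence ker(φ) = 38ℤ

ker(φ) = 38ℤ


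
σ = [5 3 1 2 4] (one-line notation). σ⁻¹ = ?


To find σ⁻¹, swap domain and range:
σ(1) = 5 → σ⁻¹(5) = 1
σ(2) = 3 → σ⁻¹(3) = 2
σ(3) = 1 → σ⁻¹(1) = 3
σ(4) = 2 → σ⁻¹(2) = 4
σ(5) = 4 → σ⁻¹(4) = 5

σ⁻¹ = [3 4 2 5 1]


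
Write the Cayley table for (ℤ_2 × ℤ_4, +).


Elements: {(0,0), (0,1), (0,2), (0,3), (1,0), (1,1), (1,2), (1,3)}
Operation: componentwise addition mod (2, 4)
Entry (a, b) = ((a₁+b₁) mod 2, (a₂+b₂) mod 4)

Cayley table:
      | (0,0) | (0,1) | (0,2) | (0,3) | (1,0) | (1,1) | (1,2) | (1,3)
(0,0) | (0,0) | (0,1) | (0,2) | (0,3) | (1,0) | (1,1) | (1,2) | (1,3)
(0,1) | (0,1) | (0,2) | (0,3) | (0,0) | (1,1) | (1,2) | (1,3) | (1,0)
(0,2) | (0,2) | (0,3) | (0,0) | (0,1) | (1,2) | (1,3) | (1,0) | (1,1)
(0,3) | (0,3) | (0,0) | (0,1) | (0,2) | (1,3) | (1,0) | (1,1) | (1,2)
(1,0) | (1,0) | (1,1) | (1,2) | (1,3) | (0,0) | (0,1) | (0,2) | (0,3)
(1,1) | (1,1) | (1,2) | (1,3) | (1,0) | (0,1) | (0,2) | (0,3) | (0,0)
(1,2) | (1,2) | (1,3) | (1,0) | (1,1) | (0,2) | (0,3) | (0,0) | (0,1)
(1,3) | (1,3) | (1,0) | (1,1) | (1,2) | (0,3) | (0,0) | (0,1) | (0,2)


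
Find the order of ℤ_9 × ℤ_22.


|A × B| = |A| · |B|
|ℤ_9 × ℤ_22| = 9 × 22 = 198

|ℤ_9 × ℤ_22| = 198


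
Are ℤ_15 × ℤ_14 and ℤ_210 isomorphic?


Comparing ℤ_15 × ℤ_14 and ℤ_210:
gcd(15,14) = 1, so ℤ_15 × ℤ_14 ≅ ℤ_210 (CRT)

Yes, ℤ_15 × ℤ_14 ≅ ℤ_210


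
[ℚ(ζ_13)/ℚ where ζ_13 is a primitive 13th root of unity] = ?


[ℚ(ζ_n):ℚ] = deg Φ_n(x) = φ(n). Here φ(13) = 12

[ℚ(ζ_13)/ℚ where ζ_13 is a primitive 13th root of unity] = 12


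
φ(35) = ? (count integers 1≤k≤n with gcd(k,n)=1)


Factor n: 35 = 5 × 7
φ(n) = n · ∏(1 - 1/p) over distinct primes p | n
φ(35) = 35 · (1 - 1/5) · (1 - 1/7) = 24

φ(35) = 24


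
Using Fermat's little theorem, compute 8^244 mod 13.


Fermat's little theorem: if p is prime and gcd(a,p)=1, then a^(p-1) ≡ 1 (mod p)
p = 13 is prime, gcd(8,13) = 1
Reduce exponent: 244 mod 12 = 4
So 8^244 ≡ 8^4 (mod 13)
8^4 mod 13 = 1

8^244 ≡ 1 (mod 13)


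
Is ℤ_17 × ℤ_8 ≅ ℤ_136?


Comparing ℤ_17 × ℤ_8 and ℤ_136:
gcd(17,8) = 1, so ℤ_17 × ℤ_8 ≅ ℤ_136 (CRT)

Yes, ℤ_17 × ℤ_8 ≅ ℤ_136


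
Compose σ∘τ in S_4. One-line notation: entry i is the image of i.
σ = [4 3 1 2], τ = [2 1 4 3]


σ∘τ: apply τ first, then σ
1 →τ 2 →σ 3
2 →τ 1 →σ 4
3 →τ 4 →σ 2
4 →τ 3 →σ 1

σ∘τ = [3 4 2 1]


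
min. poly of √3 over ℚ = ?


√3 satisfies x² - 3 = 0, irreducible over ℚ since 3 is squarefree

Minimal polynomial: x² - 3


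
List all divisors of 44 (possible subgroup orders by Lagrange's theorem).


Lagrange's theorem: |H| divides |G|
|G| = 44
Divisors of 44: 1, 2, 4, 11, 22, 44

Possible subgroup orders: {1, 2, 4, 11, 22, 44}


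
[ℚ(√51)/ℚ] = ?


√51 has minimal polynomial x² - 51 (irreducible over ℚ since 51 is squarefree)

[ℚ(√51)/ℚ] = 2


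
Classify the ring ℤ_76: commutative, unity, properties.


ℤ_76 is a commutative ring with unity 1; 76 = 2×38 is composite, so 2·38 ≡ 0 gives zero divisors (not an integral domain)
Commutative: Yes
Integral domain: No
Has unity: Yes

ℤ_76: Commutative=Yes, Unity=Yes


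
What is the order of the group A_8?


|A_n| = n!/2 (even permutations)
|A_8| = 8!/2 = 40320/2 = 20160

|A_8| = 20160


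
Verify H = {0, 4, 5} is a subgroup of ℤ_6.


Subgroup test for H = {0, 4, 5} in (ℤ_6, +):
(1) 0 ∈ H? Yes
(2) Closure: for all a,b ∈ H, (a+b) mod 6 ∈ H? No  [counterexample: 4 + 4 = 2 ∉ H]
(3) Inverses: for all a ∈ H, -a mod 6 ∈ H? No

No, H is not a subgroup of ℤ_6


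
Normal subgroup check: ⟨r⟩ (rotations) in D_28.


H = ⟨r⟩ (rotations) in D_28
The rotation subgroup ⟨r⟩ has index 2 in D_28, so it is normal

Yes, normal subgroup


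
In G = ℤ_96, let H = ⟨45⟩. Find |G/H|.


|⟨45⟩| = n / gcd(45, 96) = 96 / 3 = 32
H is normal (ℤ_96 is abelian).
|G/H| = |G| / |H| = 96 / 32 = 3

|G/H| = 3


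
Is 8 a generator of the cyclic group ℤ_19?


g generates ℤ_n iff gcd(g, n) = 1
gcd(8, 19) = 1
Since gcd = 1, 8 is a generator.

Yes, 8 generates ℤ_19


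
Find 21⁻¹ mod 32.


Use the extended Euclidean algorithm to write 1 = 21·s + 32·t; then s mod 32 is the inverse.
Euclidean algorithm:
  21 = 0·32 + 21
  32 = 1·21 + 11
  21 = 1·11 + 10
  11 = 1·10 + 1
  10 = 10·1 + 0
gcd(21,32) = 1
Back-substitution gives: 21·(-3) + 32·(2) = 1
So 21⁻¹ ≡ -3 ≡ 29 (mod 32)
Check: 21 × 29 = 609 ≡ 1 (mod 32) ✓

21⁻¹ ≡ 29 (mod 32)


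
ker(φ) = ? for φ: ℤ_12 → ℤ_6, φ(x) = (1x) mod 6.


Kernel = preimage of identity
ker(φ) = {x ∈ ℤ_12 : 1x ≡ 0 (mod 6)}. Since 6 | 12, φ is well-defined. The kernel is the cyclic subgroup ⟨6⟩ of ℤ_12 (order 2), i.e. {0, 6}

ker(φ) = {0, 6}


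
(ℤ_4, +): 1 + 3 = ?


Operation: addition mod 4
1 + 3 = (a + b) mod 4 with a = 1, b = 3

1 + 3 = 0


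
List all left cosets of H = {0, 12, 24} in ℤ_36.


H = {0, 12, 24}, |H| = 3
Number of cosets = |G|/|H| = 36/3 = 12
0 + H = {0, 12, 24}
1 + H = {1, 13, 25}
2 + H = {2, 14, 26}
3 + H = {3, 15, 27}
4 + H = {4, 16, 28}
5 + H = {5, 17, 29}
6 + H = {6, 18, 30}
7 + H = {7, 19, 31}
8 + H = {8, 20, 32}
9 + H = {9, 21, 33}
10 + H = {10, 22, 34}
11 + H = {11, 23, 35}

Cosets: 0+H={0,12,24}; 1+H={1,13,25}; 2+H={2,14,26}; 3+H={3,15,27}; 4+H={4,16,28}; 5+H={5,17,29}; 6+H={6,18,30}; 7+H={7,19,31}; 8+H={8,20,32}; 9+H={9,21,33}; 10+H={10,22,34}; 11+H={11,23,35}


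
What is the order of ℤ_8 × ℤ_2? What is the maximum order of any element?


|ℤ_8 × ℤ_2| = 8 × 2 = 16
Max element order = lcm(8,2) = 8
Cyclic? No (gcd=2)

|ℤ_8×ℤ_2| = 16, max element order = 8


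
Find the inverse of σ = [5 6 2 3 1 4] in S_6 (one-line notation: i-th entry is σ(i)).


To find σ⁻¹, swap domain and range:
σ(1) = 5 → σ⁻¹(5) = 1
σ(2) = 6 → σ⁻¹(6) = 2
σ(3) = 2 → σ⁻¹(2) = 3
σ(4) = 3 → σ⁻¹(3) = 4
σ(5) = 1 → σ⁻¹(1) = 5
σ(6) = 4 → σ⁻¹(4) = 6

σ⁻¹ = [5 3 4 6 1 2]


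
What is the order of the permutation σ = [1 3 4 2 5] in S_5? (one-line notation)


Cycle decomposition: (2 3 4)
Cycle lengths: 3
Order = lcm(3) = 3

ord(σ) = 3


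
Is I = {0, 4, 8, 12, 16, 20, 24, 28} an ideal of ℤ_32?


Check ideal conditions for I = {0, 4, 8, 12, 16, 20, 24, 28} in ℤ_32:
(1) I is an additive subgroup? Yes
(2) For r ∈ ℤ_32 and a ∈ I: r·a ∈ I? Yes

Yes, I is an ideal of ℤ_32


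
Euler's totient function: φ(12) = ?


φ(n) = count of k ∈ {1,...,n} with gcd(k,n)=1
Coprimes to 12: {1, 5, 7, 11}
Count: 4

φ(12) = 4


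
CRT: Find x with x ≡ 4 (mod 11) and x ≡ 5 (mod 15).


m₁ = 11, m₂ = 15, gcd = 1, so CRT applies. M = m₁·m₂ = 165
Let M₁ = M/m₁ = 15, M₂ = M/m₂ = 11
Find y₁ ≡ M₁⁻¹ (mod m₁): 15⁻¹ ≡ 3 (mod 11)
Find y₂ ≡ M₂⁻¹ (mod m₂): 11⁻¹ ≡ 11 (mod 15)
x = a₁·M₁·y₁ + a₂·M₂·y₂ = 4·15·3 + 5·11·11 = 785
Reduce mod 165: x ≡ 125
Check: 125 mod 11 = 4 ✓, 125 mod 15 = 5 ✓

x ≡ 125 (mod 165)


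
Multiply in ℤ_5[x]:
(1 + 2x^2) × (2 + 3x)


Expand and collect like terms; reduce coefficients mod 5:
x^0: 1·2 = 2 ≡ 2 (mod 5)
x^1: 1·3 + 0·2 = 3 ≡ 3 (mod 5)
x^2: 0·3 + 2·2 = 4 ≡ 4 (mod 5)
x^3: 2·3 = 6 ≡ 1 (mod 5)
Result: 2 + 3x + 4x^2 + x^3

f · g = 2 + 3x + 4x^2 + x^3


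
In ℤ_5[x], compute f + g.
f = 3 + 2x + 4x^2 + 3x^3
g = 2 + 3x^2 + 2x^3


Add coefficients mod 5:
x^0: 3 + 2 = 0 (mod 5)
x^1: 2 + 0 = 2 (mod 5)
x^2: 4 + 3 = 2 (mod 5)
x^3: 3 + 2 = 0 (mod 5)
Result: 2x + 2x^2

f + g = 2x + 2x^2


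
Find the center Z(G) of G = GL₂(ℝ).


Z(G) = {g ∈ G | gx = xg for all x ∈ G}
Only scalar multiples of the identity commute with all invertible matrices

Z(GL₂(ℝ)) = {aI : a ∈ ℝ, a ≠ 0}


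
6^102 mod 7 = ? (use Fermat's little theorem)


Fermat's little theorem: if p is prime and gcd(a,p)=1, then a^(p-1) ≡ 1 (mod p)
p = 7 is prime, gcd(6,7) = 1
Reduce exponent: 102 mod 6 = 0
So 6^102 ≡ 6^0 (mod 7)
6^0 = 1

6^102 ≡ 1 (mod 7)


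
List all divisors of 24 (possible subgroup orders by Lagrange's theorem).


Lagrange's theorem: |H| divides |G|
|G| = 24
Divisors of 24: 1, 2, 3, 4, 6, 8, 12, 24

Possible subgroup orders: {1, 2, 3, 4, 6, 8, 12, 24}


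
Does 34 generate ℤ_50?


g generates ℤ_n iff gcd(g, n) = 1
gcd(34, 50) = 2
Since gcd = 2 ≠ 1, ⟨34⟩ has order 25 < 50, so 34 is not a generator.

No, 34 does not generate ℤ_50


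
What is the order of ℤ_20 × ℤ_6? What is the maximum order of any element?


|ℤ_20 × ℤ_6| = 20 × 6 = 120
Max element order = lcm(20,6) = 60
Cyclic? No (gcd=2)

|ℤ_20×ℤ_6| = 120, max element order = 60


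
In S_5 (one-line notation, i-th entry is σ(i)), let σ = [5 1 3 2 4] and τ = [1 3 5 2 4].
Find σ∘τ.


σ∘τ: apply τ first, then σ
1 →τ 1 →σ 5
2 →τ 3 →σ 3
3 →τ 5 →σ 4
4 →τ 2 →σ 1
5 →τ 4 →σ 2

σ∘τ = [5 3 4 1 2]


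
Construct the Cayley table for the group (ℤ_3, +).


Elements: {0, 1, 2}
Operation: addition mod 3
Entry (a, b) = (a + b) mod 3

Cayley table:
  | 0 | 1 | 2
0 | 0 | 1 | 2
1 | 1 | 2 | 0
2 | 2 | 0 | 1


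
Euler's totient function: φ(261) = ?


Factor n: 261 = 3^2 × 29
φ(n) = n · ∏(1 - 1/p) over distinct primes p | n
φ(261) = 261 · (1 - 1/3) · (1 - 1/29) = 168

φ(261) = 168


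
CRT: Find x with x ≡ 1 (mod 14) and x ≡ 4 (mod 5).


m₁ = 14, m₂ = 5, gcd = 1, so CRT applies. M = m₁·m₂ = 70
Let M₁ = M/m₁ = 5, M₂ = M/m₂ = 14
Find y₁ ≡ M₁⁻¹ (mod m₁): 5⁻¹ ≡ 3 (mod 14)
Find y₂ ≡ M₂⁻¹ (mod m₂): 14⁻¹ ≡ 4 (mod 5)
x = a₁·M₁·y₁ + a₂·M₂·y₂ = 1·5·3 + 4·14·4 = 239
Reduce mod 70: x ≡ 29
Check: 29 mod 14 = 1 ✓, 29 mod 5 = 4 ✓

x ≡ 29 (mod 70)


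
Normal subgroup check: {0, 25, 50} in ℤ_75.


H = {0, 25, 50} in ℤ_75
ℤ_75 is abelian; every subgroup of an abelian group is normal

Yes, normal subgroup


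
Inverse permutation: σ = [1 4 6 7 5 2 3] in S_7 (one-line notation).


To find σ⁻¹, swap domain and range:
σ(1) = 1 → σ⁻¹(1) = 1
σ(2) = 4 → σ⁻¹(4) = 2
σ(3) = 6 → σ⁻¹(6) = 3
σ(4) = 7 → σ⁻¹(7) = 4
σ(5) = 5 → σ⁻¹(5) = 5
σ(6) = 2 → σ⁻¹(2) = 6
σ(7) = 3 → σ⁻¹(3) = 7

σ⁻¹ = [1 6 7 2 5 3 4]


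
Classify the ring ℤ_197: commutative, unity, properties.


ℤ_197 is a commutative ring with unity 1; 197 is prime, so ℤ_197 is a field (hence an integral domain)
Commutative: Yes
Integral domain: Yes
Has unity: Yes

ℤ_197: Commutative=Yes, Unity=Yes


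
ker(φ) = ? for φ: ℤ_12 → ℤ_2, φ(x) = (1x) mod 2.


Kernel = preimage of identity
ker(φ) = {x ∈ ℤ_12 : 1x ≡ 0 (mod 2)}. Since 2 | 12, φ is well-defined. The kernel is the cyclic subgroup ⟨2⟩ of ℤ_12 (order 6), i.e. {0, 2, 4, 6, 8, 10}

ker(φ) = {0, 2, 4, 6, 8, 10}


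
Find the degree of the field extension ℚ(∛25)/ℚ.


∛25 has minimal polynomial x³ - 25 (irreducible over ℚ since 25 is not a perfect cube)

[ℚ(∛25)/ℚ] = 3


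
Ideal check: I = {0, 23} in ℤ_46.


Check ideal conditions for I = {0, 23} in ℤ_46:
(1) I is an additive subgroup? Yes
(2) For r ∈ ℤ_46 and a ∈ I: r·a ∈ I? Yes

Yes, I is an ideal of ℤ_46


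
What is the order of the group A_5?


|A_n| = n!/2 (even permutations)
|A_5| = 5!/2 = 120/2 = 60

|A_5| = 60


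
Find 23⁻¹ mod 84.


Use the extended Euclidean algorithm to write 1 = 23·s + 84·t; then s mod 84 is the inverse.
Euclidean algorithm:
  23 = 0·84 + 23
  84 = 3·23 + 15
  23 = 1·15 + 8
  15 = 1·8 + 7
  8 = 1·7 + 1
  7 = 7·1 + 0
gcd(23,84) = 1
Back-substitution gives: 23·(11) + 84·(-3) = 1
So 23⁻¹ ≡ 11 ≡ 11 (mod 84)
Check: 23 × 11 = 253 ≡ 1 (mod 84) ✓

23⁻¹ ≡ 11 (mod 84)


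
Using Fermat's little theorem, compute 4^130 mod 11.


Fermat's little theorem: if p is prime and gcd(a,p)=1, then a^(p-1) ≡ 1 (mod p)
p = 11 is prime, gcd(4,11) = 1
Reduce exponent: 130 mod 10 = 0
So 4^130 ≡ 4^0 (mod 11)
4^0 = 1

4^130 ≡ 1 (mod 11)


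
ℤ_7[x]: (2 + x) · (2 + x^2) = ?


Expand and collect like terms; reduce coefficients mod 7:
x^0: 2·2 = 4 ≡ 4 (mod 7)
x^1: 2·0 + 1·2 = 2 ≡ 2 (mod 7)
x^2: 2·1 + 1·0 = 2 ≡ 2 (mod 7)
x^3: 1·1 = 1 ≡ 1 (mod 7)
Result: 4 + 2x + 2x^2 + x^3

f · g = 4 + 2x + 2x^2 + x^3


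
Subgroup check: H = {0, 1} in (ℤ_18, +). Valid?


Subgroup test for H = {0, 1} in (ℤ_18, +):
(1) 0 ∈ H? Yes
(2) Closure: for all a,b ∈ H, (a+b) mod 18 ∈ H? No  [counterexample: 1 + 1 = 2 ∉ H]
(3) Inverses: for all a ∈ H, -a mod 18 ∈ H? No

No, H is not a subgroup of ℤ_18


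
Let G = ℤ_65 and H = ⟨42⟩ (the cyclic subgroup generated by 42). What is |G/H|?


|⟨42⟩| = n / gcd(42, 65) = 65 / 1 = 65
H is normal (ℤ_65 is abelian).
|G/H| = |G| / |H| = 65 / 65 = 1

|G/H| = 1
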